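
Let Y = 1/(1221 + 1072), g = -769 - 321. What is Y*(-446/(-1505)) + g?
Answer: -3761551404/3450965 ≈ -1090.0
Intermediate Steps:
g = -1090
Y = 1/2293 ≈ 0.00043611
Y*(-446/(-1505)) + g = (-446/(-1505))/2293 - 1090 = (-446*(-1/1505))/2293 - 1090 = (1/2293)*(446/1505) - 1090 = 446/3450965 - 1090 = -3761551404/3450965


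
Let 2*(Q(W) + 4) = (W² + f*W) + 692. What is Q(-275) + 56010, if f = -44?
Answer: 200429/2 ≈ 1.0021e+5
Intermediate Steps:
Q(W) = 342 + W²/2 - 22*W (Q(W) = -4 + ((W² - 44*W) + 692)/2 = -4 + (692 + W² - 44*W)/2 = -4 + (346 + W²/2 - 22*W) = 342 + W²/2 - 22*W)
Q(-275) + 56010 = (342 + (½)*(-275)² - 22*(-275)) + 56010 = (342 + (½)*75625 + 6050) + 56010 = (342 + 75625/2 + 6050) + 56010 = 88409/2 + 56010 = 200429/2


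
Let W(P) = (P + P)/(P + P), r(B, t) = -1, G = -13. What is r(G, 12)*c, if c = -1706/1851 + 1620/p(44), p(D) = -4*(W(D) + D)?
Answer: 18365/1851 ≈ 9.9217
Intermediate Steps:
W(P) = 1 (W(P) = (2*P)/((2*P)) = (2*P)*(1/(2*P)) = 1)
p(D) = -4 - 4*D (p(D) = -4*(1 + D) = -4 - 4*D)
c = -18365/1851 (c = -1706/1851 + 1620/(-4 - 4*44) = -1706*1/1851 + 1620/(-4 - 176) = -1706/1851 + 1620/(-180) = -1706/1851 + 1620*(-1/180) = -1706/1851 - 9 = -18365/1851 ≈ -9.9217)
r(G, 12)*c = -1*(-18365/1851) = 18365/1851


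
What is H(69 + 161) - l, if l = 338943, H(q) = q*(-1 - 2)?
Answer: -339633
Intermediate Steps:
H(q) = -3*q (H(q) = q*(-3) = -3*q)
H(69 + 161) - l = -3*(69 + 161) - 1*338943 = -3*230 - 338943 = -690 - 338943 = -339633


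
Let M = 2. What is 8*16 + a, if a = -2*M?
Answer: 124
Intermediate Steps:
a = -4 (a = -2*2 = -4)
8*16 + a = 8*16 - 4 = 128 - 4 = 124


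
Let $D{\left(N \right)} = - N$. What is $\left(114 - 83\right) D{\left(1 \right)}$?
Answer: $-31$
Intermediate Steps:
$\left(114 - 83\right) D{\left(1 \right)} = \left(114 - 83\right) \left(\left(-1\right) 1\right) = 31 \left(-1\right) = -31$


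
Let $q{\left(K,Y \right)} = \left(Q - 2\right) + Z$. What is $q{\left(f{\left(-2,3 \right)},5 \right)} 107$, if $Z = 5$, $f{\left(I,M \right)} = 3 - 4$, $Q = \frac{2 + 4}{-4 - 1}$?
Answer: $\frac{963}{5} \approx 192.6$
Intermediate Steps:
$Q = - \frac{6}{5}$ ($Q = \frac{6}{-5} = 6 \left(- \frac{1}{5}\right) = - \frac{6}{5} \approx -1.2$)
$f{\left(I,M \right)} = -1$ ($f{\left(I,M \right)} = 3 - 4 = -1$)
$q{\left(K,Y \right)} = \frac{9}{5}$ ($q{\left(K,Y \right)} = \left(- \frac{6}{5} - 2\right) + 5 = - \frac{16}{5} + 5 = \frac{9}{5}$)
$q{\left(f{\left(-2,3 \right)},5 \right)} 107 = \frac{9}{5} \cdot 107 = \frac{963}{5}$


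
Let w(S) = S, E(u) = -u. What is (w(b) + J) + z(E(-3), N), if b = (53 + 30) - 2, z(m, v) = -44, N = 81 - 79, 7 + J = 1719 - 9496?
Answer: -7747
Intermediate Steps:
J = -7784 (J = -7 + (1719 - 9496) = -7 - 7777 = -7784)
N = 2
b = 81 (b = 83 - 2 = 81)
(w(b) + J) + z(E(-3), N) = (81 - 7784) - 44 = -7703 - 44 = -7747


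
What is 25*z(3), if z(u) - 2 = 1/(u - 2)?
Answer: 75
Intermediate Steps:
z(u) = 2 + 1/(-2 + u) (z(u) = 2 + 1/(u - 2) = 2 + 1/(-2 + u))
25*z(3) = 25*((-3 + 2*3)/(-2 + 3)) = 25*((-3 + 6)/1) = 25*(1*3) = 25*3 = 75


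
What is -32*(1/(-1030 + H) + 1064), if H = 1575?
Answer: -18556192/545 ≈ -34048.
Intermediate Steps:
-32*(1/(-1030 + H) + 1064) = -32*(1/(-1030 + 1575) + 1064) = -32*(1/545 + 1064) = -32*579881/545 = -18556192/545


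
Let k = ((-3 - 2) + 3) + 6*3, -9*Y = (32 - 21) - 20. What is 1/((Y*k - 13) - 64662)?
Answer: -1/64659 ≈ -1.5466e-5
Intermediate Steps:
Y = 1 (Y = -((32 - 21) - 20)/9 = -(11 - 20)/9 = -1/9*(-9) = 1)
k = 16 (k = (-5 + 3) + 18 = -2 + 18 = 16)
1/((Y*k - 13) - 64662) = 1/((1*16 - 13) - 64662) = 1/((16 - 13) - 64662) = 1/(3 - 64662) = 1/(-64659) = -1/64659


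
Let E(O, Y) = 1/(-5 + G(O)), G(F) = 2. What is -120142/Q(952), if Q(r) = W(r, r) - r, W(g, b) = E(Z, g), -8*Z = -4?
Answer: 360426/2857 ≈ 126.16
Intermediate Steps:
Z = ½ (Z = -⅛*(-4) = ½ ≈ 0.50000)
E(O, Y) = -⅓ (E(O, Y) = 1/(-5 + 2) = 1/(-3) = -⅓)
W(g, b) = -⅓
Q(r) = -⅓ - r
-120142/Q(952) = -120142/(-⅓ - 1*952) = -120142/(-⅓ - 952) = -120142/(-2857/3) = -120142*(-3/2857) = 360426/2857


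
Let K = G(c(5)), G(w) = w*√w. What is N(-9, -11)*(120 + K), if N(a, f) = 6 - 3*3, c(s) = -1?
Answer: -360 + 3*I ≈ -360.0 + 3.0*I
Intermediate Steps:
N(a, f) = -3 (N(a, f) = 6 - 9 = -3)
G(w) = w^(3/2)
K = -I (K = (-1)^(3/2) = -I ≈ -1.0*I)
N(-9, -11)*(120 + K) = -3*(120 - I) = -360 + 3*I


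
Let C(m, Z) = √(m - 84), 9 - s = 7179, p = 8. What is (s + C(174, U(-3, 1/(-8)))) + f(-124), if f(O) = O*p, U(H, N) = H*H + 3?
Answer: -8162 + 3*√10 ≈ -8152.5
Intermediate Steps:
U(H, N) = 3 + H² (U(H, N) = H² + 3 = 3 + H²)
f(O) = 8*O (f(O) = O*8 = 8*O)
s = -7170 (s = 9 - 1*7179 = 9 - 7179 = -7170)
C(m, Z) = √(-84 + m)
(s + C(174, U(-3, 1/(-8)))) + f(-124) = (-7170 + √(-84 + 174)) + 8*(-124) = (-7170 + √90) - 992 = (-7170 + 3*√10) - 992 = -8162 + 3*√10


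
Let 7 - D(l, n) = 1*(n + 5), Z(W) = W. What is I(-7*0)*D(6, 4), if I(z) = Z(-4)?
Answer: 8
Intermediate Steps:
I(z) = -4
D(l, n) = 2 - n (D(l, n) = 7 - (n + 5) = 7 - (5 + n) = 7 + (-5 - n) = 2 - n)
I(-7*0)*D(6, 4) = -4*(2 - 1*4) = -4*(2 - 4) = -4*(-2) = 8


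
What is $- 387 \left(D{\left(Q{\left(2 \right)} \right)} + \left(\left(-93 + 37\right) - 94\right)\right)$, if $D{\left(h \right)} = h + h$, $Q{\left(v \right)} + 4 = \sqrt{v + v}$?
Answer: $59598$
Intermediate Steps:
$Q{\left(v \right)} = -4 + \sqrt{2} \sqrt{v}$ ($Q{\left(v \right)} = -4 + \sqrt{v + v} = -4 + \sqrt{2 v} = -4 + \sqrt{2} \sqrt{v}$)
$D{\left(h \right)} = 2 h$
$- 387 \left(D{\left(Q{\left(2 \right)} \right)} + \left(\left(-93 + 37\right) - 94\right)\right) = - 387 \left(2 \left(-4 + \sqrt{2} \sqrt{2}\right) + \left(\left(-93 + 37\right) - 94\right)\right) = - 387 \left(2 \left(-4 + 2\right) - 150\right) = - 387 \left(2 \left(-2\right) - 150\right) = - 387 \left(-4 - 150\right) = \left(-387\right) \left(-154\right) = 59598$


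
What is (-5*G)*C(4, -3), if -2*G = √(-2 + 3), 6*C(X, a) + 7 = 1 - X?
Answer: -25/6 ≈ -4.1667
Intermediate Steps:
C(X, a) = -1 - X/6 (C(X, a) = -7/6 + (1 - X)/6 = -7/6 + (⅙ - X/6) = -1 - X/6)
G = -½ (G = -√(-2 + 3)/2 = -√1/2 = -½*1 = -½ ≈ -0.50000)
(-5*G)*C(4, -3) = (-5*(-½))*(-1 - ⅙*4) = 5*(-1 - ⅔)/2 = (5/2)*(-5/3) = -25/6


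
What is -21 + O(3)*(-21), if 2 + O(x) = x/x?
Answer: 0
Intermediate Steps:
O(x) = -1 (O(x) = -2 + x/x = -2 + 1 = -1)
-21 + O(3)*(-21) = -21 - 1*(-21) = -21 + 21 = 0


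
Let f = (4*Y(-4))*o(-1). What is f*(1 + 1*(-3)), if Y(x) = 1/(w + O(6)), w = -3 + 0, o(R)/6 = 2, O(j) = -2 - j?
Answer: 96/11 ≈ 8.7273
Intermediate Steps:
o(R) = 12 (o(R) = 6*2 = 12)
w = -3
Y(x) = -1/11 (Y(x) = 1/(-3 + (-2 - 1*6)) = 1/(-3 + (-2 - 6)) = 1/(-3 - 8) = 1/(-11) = -1/11)
f = -48/11 (f = (4*(-1/11))*12 = -4/11*12 = -48/11 ≈ -4.3636)
f*(1 + 1*(-3)) = -48*(1 + 1*(-3))/11 = -48*(1 - 3)/11 = -48/11*(-2) = 96/11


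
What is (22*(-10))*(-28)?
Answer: 6160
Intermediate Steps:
(22*(-10))*(-28) = -220*(-28) = 6160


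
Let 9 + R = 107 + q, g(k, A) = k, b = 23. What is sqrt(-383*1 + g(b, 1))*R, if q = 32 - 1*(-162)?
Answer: 1752*I*sqrt(10) ≈ 5540.3*I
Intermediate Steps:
q = 194 (q = 32 + 162 = 194)
R = 292 (R = -9 + (107 + 194) = -9 + 301 = 292)
sqrt(-383*1 + g(b, 1))*R = sqrt(-383*1 + 23)*292 = sqrt(-383 + 23)*292 = sqrt(-360)*292 = (6*I*sqrt(10))*292 = 1752*I*sqrt(10)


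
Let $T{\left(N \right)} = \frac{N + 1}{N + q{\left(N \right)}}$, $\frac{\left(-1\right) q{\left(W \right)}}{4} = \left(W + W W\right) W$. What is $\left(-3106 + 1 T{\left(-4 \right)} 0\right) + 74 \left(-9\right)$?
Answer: $-3772$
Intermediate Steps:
$q{\left(W \right)} = - 4 W \left(W + W^{2}\right)$ ($q{\left(W \right)} = - 4 \left(W + W W\right) W = - 4 \left(W + W^{2}\right) W = - 4 W \left(W + W^{2}\right)$)
$T{\left(N \right)} = \frac{1 + N}{N + 4 N^{2} \left(-1 - N\right)}$ ($T{\left(N \right)} = \frac{N + 1}{N + 4 N^{2} \left(-1 - N\right)} = \frac{1 + N}{N + 4 N^{2} \left(-1 - N\right)}$)
$\left(-3106 + 1 T{\left(-4 \right)} 0\right) + 74 \left(-9\right) = \left(-3106 + 1 \frac{-1 - -4}{\left(-4\right) \left(-1 + 4 \left(-4\right) \left(1 - 4\right)\right)} 0\right) + 74 \left(-9\right) = \left(-3106 + 1 \left(- \frac{-1 + 4}{4 \left(-1 + 4 \left(-4\right) \left(-3\right)\right)}\right) 0\right) - 666 = \left(-3106 + 1 \left(\left(- \frac{1}{4}\right) \frac{1}{-1 + 48} \cdot 3\right) 0\right) - 666 = \left(-3106 + 1 \left(\left(- \frac{1}{4}\right) \frac{1}{47} \cdot 3\right) 0\right) - 666 = \left(-3106 + 1 \left(- \frac{3}{188}\right) 0\right) - 666 = \left(-3106 - 0\right) - 666 = \left(-3106 + 0\right) - 666 = -3106 - 666 = -3772$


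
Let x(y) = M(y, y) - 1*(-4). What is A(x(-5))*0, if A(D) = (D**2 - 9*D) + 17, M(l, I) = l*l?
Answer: 0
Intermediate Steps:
M(l, I) = l**2
x(y) = 4 + y**2 (x(y) = y**2 - 1*(-4) = y**2 + 4 = 4 + y**2)
A(D) = 17 + D**2 - 9*D
A(x(-5))*0 = (17 + (4 + (-5)**2)**2 - 9*(4 + (-5)**2))*0 = (17 + (4 + 25)**2 - 9*(4 + 25))*0 = (17 + 29**2 - 9*29)*0 = (17 + 841 - 261)*0 = 597*0 = 0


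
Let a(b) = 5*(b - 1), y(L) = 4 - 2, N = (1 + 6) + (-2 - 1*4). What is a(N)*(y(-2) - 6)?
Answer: 0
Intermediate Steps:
N = 1 (N = 7 + (-2 - 4) = 7 - 6 = 1)
y(L) = 2
a(b) = -5 + 5*b (a(b) = 5*(-1 + b) = -5 + 5*b)
a(N)*(y(-2) - 6) = (-5 + 5*1)*(2 - 6) = (-5 + 5)*(-4) = 0*(-4) = 0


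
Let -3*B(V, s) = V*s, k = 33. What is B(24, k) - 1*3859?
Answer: -4123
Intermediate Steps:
B(V, s) = -V*s/3
B(24, k) - 1*3859 = -⅓*24*33 - 1*3859 = -264 - 3859 = -4123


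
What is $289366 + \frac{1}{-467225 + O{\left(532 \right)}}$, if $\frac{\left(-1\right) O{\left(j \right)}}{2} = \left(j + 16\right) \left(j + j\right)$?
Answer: $\frac{472641454053}{1633369} \approx 2.8937 \cdot 10^{5}$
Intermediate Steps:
$O{\left(j \right)} = - 4 j \left(16 + j\right)$ ($O{\left(j \right)} = - 2 \left(j + 16\right) \left(j + j\right) = - 2 \left(16 + j\right) 2 j = - 2 \cdot 2 j \left(16 + j\right) = - 4 j \left(16 + j\right)$)
$289366 + \frac{1}{-467225 + O{\left(532 \right)}} = 289366 + \frac{1}{-467225 - 2128 \left(16 + 532\right)} = 289366 + \frac{1}{-467225 - 2128 \cdot 548} = 289366 + \frac{1}{-467225 - 1166144} = 289366 + \frac{1}{-1633369} = 289366 - \frac{1}{1633369} = \frac{472641454053}{1633369}$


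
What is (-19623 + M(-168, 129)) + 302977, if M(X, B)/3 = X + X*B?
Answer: 217834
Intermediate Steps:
M(X, B) = 3*X + 3*B*X (M(X, B) = 3*(X + X*B) = 3*(X + B*X) = 3*X + 3*B*X)
(-19623 + M(-168, 129)) + 302977 = (-19623 + 3*(-168)*(1 + 129)) + 302977 = (-19623 + 3*(-168)*130) + 302977 = (-19623 - 65520) + 302977 = -85143 + 302977 = 217834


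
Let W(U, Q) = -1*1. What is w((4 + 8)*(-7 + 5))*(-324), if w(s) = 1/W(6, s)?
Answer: 324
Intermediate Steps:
W(U, Q) = -1
w(s) = -1 (w(s) = 1/(-1) = -1)
w((4 + 8)*(-7 + 5))*(-324) = -1*(-324) = 324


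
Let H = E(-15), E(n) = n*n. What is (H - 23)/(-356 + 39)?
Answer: -202/317 ≈ -0.63722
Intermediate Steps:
E(n) = n²
H = 225 (H = (-15)² = 225)
(H - 23)/(-356 + 39) = (225 - 23)/(-356 + 39) = 202/(-317) = 202*(-1/317) = -202/317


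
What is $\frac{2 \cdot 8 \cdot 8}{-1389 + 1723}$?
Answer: $\frac{64}{167} \approx 0.38323$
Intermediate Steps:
$\frac{2 \cdot 8 \cdot 8}{-1389 + 1723} = \frac{16 \cdot 8}{334} = \frac{1}{334} \cdot 128 = \frac{64}{167}$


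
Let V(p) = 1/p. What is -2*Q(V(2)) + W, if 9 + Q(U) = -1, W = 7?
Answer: 27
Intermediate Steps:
Q(U) = -10 (Q(U) = -9 - 1 = -10)
-2*Q(V(2)) + W = -2*(-10) + 7 = 20 + 7 = 27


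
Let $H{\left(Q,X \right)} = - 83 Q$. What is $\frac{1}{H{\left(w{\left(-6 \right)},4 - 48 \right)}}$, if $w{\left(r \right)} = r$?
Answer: $\frac{1}{498} \approx 0.002008$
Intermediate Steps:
$\frac{1}{H{\left(w{\left(-6 \right)},4 - 48 \right)}} = \frac{1}{\left(-83\right) \left(-6\right)} = \frac{1}{498}$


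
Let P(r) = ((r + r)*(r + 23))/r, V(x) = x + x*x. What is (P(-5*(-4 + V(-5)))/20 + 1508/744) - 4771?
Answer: -2220223/465 ≈ -4774.7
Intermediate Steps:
V(x) = x + x²
P(r) = 46 + 2*r (P(r) = ((2*r)*(23 + r))/r = (2*r*(23 + r))/r = 46 + 2*r)
(P(-5*(-4 + V(-5)))/20 + 1508/744) - 4771 = ((46 + 2*(-5*(-4 - 5*(1 - 5))))/20 + 1508/744) - 4771 = ((46 + 2*(-5*(-4 - 5*(-4))))*(1/20) + 1508*(1/744)) - 4771 = ((46 + 2*(-5*(-4 + 20)))*(1/20) + 377/186) - 4771 = ((46 + 2*(-5*16))*(1/20) + 377/186) - 4771 = ((46 + 2*(-80))*(1/20) + 377/186) - 4771 = ((46 - 160)*(1/20) + 377/186) - 4771 = (-114*1/20 + 377/186) - 4771 = (-57/10 + 377/186) - 4771 = -1708/465 - 4771 = -2220223/465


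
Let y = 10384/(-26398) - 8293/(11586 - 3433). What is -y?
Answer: 151789683/107611447 ≈ 1.4105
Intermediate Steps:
y = -151789683/107611447 (y = 10384*(-1/26398) - 8293/8153 = -5192/13199 - 8293*1/8153 = -5192/13199 - 8293/8153 = -151789683/107611447 ≈ -1.4105)
-y = -1*(-151789683/107611447) = 151789683/107611447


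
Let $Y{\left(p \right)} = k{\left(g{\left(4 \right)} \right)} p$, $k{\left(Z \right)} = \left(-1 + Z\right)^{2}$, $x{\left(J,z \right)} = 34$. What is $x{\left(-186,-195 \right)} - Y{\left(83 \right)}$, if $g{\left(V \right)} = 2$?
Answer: $-49$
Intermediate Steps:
$Y{\left(p \right)} = p$ ($Y{\left(p \right)} = \left(-1 + 2\right)^{2} p = 1^{2} p = 1 p = p$)
$x{\left(-186,-195 \right)} - Y{\left(83 \right)} = 34 - 83 = -49$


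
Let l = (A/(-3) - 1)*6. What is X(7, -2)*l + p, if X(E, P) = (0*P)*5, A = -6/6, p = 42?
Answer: 42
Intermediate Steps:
A = -1 (A = -6*⅙ = -1)
X(E, P) = 0 (X(E, P) = 0*5 = 0)
l = -4 (l = (-1/(-3) - 1)*6 = (-1*(-⅓) - 1)*6 = (⅓ - 1)*6 = -⅔*6 = -4)
X(7, -2)*l + p = 0*(-4) + 42 = 0 + 42 = 42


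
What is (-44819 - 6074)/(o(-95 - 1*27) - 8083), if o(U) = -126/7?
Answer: 50893/8101 ≈ 6.2823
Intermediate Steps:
o(U) = -18 (o(U) = -126*⅐ = -18)
(-44819 - 6074)/(o(-95 - 1*27) - 8083) = (-44819 - 6074)/(-18 - 8083) = -50893/(-8101) = -50893*(-1/8101) = 50893/8101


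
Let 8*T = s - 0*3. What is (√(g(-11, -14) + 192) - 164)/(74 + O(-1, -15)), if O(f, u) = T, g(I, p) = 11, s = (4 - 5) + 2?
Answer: -1312/593 + 8*√203/593 ≈ -2.0203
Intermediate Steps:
s = 1 (s = -1 + 2 = 1)
T = ⅛ (T = (1 - 0*3)/8 = (1 - 1*0)/8 = (1 + 0)/8 = (⅛)*1 = ⅛ ≈ 0.12500)
O(f, u) = ⅛
(√(g(-11, -14) + 192) - 164)/(74 + O(-1, -15)) = (√(11 + 192) - 164)/(74 + ⅛) = (√203 - 164)/(593/8) = (-164 + √203)*(8/593) = -1312/593 + 8*√203/593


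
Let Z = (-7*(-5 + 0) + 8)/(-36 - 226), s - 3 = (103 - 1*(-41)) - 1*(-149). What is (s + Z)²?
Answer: 6007645081/68644 ≈ 87519.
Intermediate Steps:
s = 296 (s = 3 + ((103 - 1*(-41)) - 1*(-149)) = 3 + ((103 + 41) + 149) = 3 + (144 + 149) = 3 + 293 = 296)
Z = -43/262 (Z = (-7*(-5) + 8)/(-262) = (35 + 8)*(-1/262) = 43*(-1/262) = -43/262 ≈ -0.16412)
(s + Z)² = (296 - 43/262)² = (77509/262)² = 6007645081/68644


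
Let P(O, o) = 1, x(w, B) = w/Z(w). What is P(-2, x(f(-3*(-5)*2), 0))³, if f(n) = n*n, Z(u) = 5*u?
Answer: 1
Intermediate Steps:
f(n) = n²
x(w, B) = ⅕ (x(w, B) = w/((5*w)) = w*(1/(5*w)) = ⅕)
P(-2, x(f(-3*(-5)*2), 0))³ = 1³ = 1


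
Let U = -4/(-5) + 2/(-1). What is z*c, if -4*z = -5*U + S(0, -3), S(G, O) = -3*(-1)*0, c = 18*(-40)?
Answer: 1080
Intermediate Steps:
c = -720
S(G, O) = 0 (S(G, O) = -(-3)*0 = -1*0 = 0)
U = -6/5 (U = -4*(-1/5) + 2*(-1) = 4/5 - 2 = -6/5 ≈ -1.2000)
z = -3/2 (z = -(-5*(-6/5) + 0)/4 = -(6 + 0)/4 = -1/4*6 = -3/2 ≈ -1.5000)
z*c = -3/2*(-720) = 1080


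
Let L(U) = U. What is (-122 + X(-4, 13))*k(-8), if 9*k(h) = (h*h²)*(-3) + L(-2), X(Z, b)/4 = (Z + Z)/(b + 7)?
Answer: -316004/15 ≈ -21067.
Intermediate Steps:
X(Z, b) = 8*Z/(7 + b) (X(Z, b) = 4*((Z + Z)/(b + 7)) = 4*((2*Z)/(7 + b)) = 4*(2*Z/(7 + b)) = 8*Z/(7 + b))
k(h) = -2/9 - h³/3 (k(h) = ((h*h²)*(-3) - 2)/9 = (h³*(-3) - 2)/9 = (-3*h³ - 2)/9 = (-2 - 3*h³)/9 = -2/9 - h³/3)
(-122 + X(-4, 13))*k(-8) = (-122 + 8*(-4)/(7 + 13))*(-2/9 - ⅓*(-8)³) = (-122 + 8*(-4)/20)*(-2/9 - ⅓*(-512)) = (-122 + 8*(-4)*(1/20))*(-2/9 + 512/3) = (-122 - 8/5)*(1534/9) = -618/5*1534/9 = -316004/15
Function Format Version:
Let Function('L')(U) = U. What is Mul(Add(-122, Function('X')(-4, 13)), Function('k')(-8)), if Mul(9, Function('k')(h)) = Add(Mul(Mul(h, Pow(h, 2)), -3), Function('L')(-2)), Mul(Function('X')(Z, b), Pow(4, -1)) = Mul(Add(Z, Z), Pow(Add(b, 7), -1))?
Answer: Rational(-316004, 15) ≈ -21067.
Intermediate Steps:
Function('X')(Z, b) = Mul(8, Z, Pow(Add(7, b), -1)) (Function('X')(Z, b) = Mul(4, Mul(Add(Z, Z), Pow(Add(b, 7), -1))) = Mul(4, Mul(Mul(2, Z), Pow(Add(7, b), -1))) = Mul(4, Mul(2, Z, Pow(Add(7, b), -1))) = Mul(8, Z, Pow(Add(7, b), -1)))
Function('k')(h) = Add(Rational(-2, 9), Mul(Rational(-1, 3), Pow(h, 3))) (Function('k')(h) = Mul(Rational(1, 9), Add(Mul(Mul(h, Pow(h, 2)), -3), -2)) = Mul(Rational(1, 9), Add(Mul(Pow(h, 3), -3), -2)) = Mul(Rational(1, 9), Add(Mul(-3, Pow(h, 3)), -2)) = Mul(Rational(1, 9), Add(-2, Mul(-3, Pow(h, 3)))) = Add(Rational(-2, 9), Mul(Rational(-1, 3), Pow(h, 3))))
Mul(Add(-122, Function('X')(-4, 13)), Function('k')(-8)) = Mul(Add(-122, Mul(8, -4, Pow(Add(7, 13), -1))), Add(Rational(-2, 9), Mul(Rational(-1, 3), Pow(-8, 3)))) = Mul(Add(-122, Mul(8, -4, Pow(20, -1))), Add(Rational(-2, 9), Mul(Rational(-1, 3), -512))) = Mul(Add(-122, Mul(8, -4, Rational(1, 20))), Add(Rational(-2, 9), Rational(512, 3))) = Mul(Add(-122, Rational(-8, 5)), Rational(1534, 9)) = Mul(Rational(-618, 5), Rational(1534, 9)) = Rational(-316004, 15)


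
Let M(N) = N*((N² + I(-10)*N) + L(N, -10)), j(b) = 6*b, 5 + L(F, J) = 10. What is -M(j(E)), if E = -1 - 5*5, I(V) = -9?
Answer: 4016220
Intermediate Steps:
L(F, J) = 5 (L(F, J) = -5 + 10 = 5)
E = -26 (E = -1 - 25 = -26)
M(N) = N*(5 + N² - 9*N) (M(N) = N*((N² - 9*N) + 5) = N*(5 + N² - 9*N))
-M(j(E)) = -6*(-26)*(5 + (6*(-26))² - 54*(-26)) = -(-156)*(5 + (-156)² - 9*(-156)) = -(-156)*(5 + 24336 + 1404) = -(-156)*25745 = -1*(-4016220) = 4016220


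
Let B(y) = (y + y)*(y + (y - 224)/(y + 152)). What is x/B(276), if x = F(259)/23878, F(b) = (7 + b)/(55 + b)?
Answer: 749/3217859452560 ≈ 2.3276e-10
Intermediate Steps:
F(b) = (7 + b)/(55 + b)
B(y) = 2*y*(y + (-224 + y)/(152 + y)) (B(y) = (2*y)*(y + (-224 + y)/(152 + y)) = 2*y*(y + (-224 + y)/(152 + y)))
x = 133/3748846 (x = ((7 + 259)/(55 + 259))/23878 = (266/314)*(1/23878) = ((1/314)*266)*(1/23878) = (133/157)*(1/23878) = 133/3748846 ≈ 3.5478e-5)
x/B(276) = 133/(3748846*((2*276*(-224 + 276**2 + 153*276)/(152 + 276)))) = 133/(3748846*((2*276*(-224 + 76176 + 42228)/428))) = 133/(3748846*((2*276*(1/428)*118180))) = 133/(3748846*(16308840/107)) = (133/3748846)*(107/16308840) = 749/3217859452560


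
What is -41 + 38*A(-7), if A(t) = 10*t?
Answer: -2701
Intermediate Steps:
-41 + 38*A(-7) = -41 + 38*(10*(-7)) = -41 + 38*(-70) = -41 - 2660 = -2701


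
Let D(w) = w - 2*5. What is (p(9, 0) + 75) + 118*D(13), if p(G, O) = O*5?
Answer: 429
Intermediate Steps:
p(G, O) = 5*O
D(w) = -10 + w (D(w) = w - 10 = -10 + w)
(p(9, 0) + 75) + 118*D(13) = (5*0 + 75) + 118*(-10 + 13) = (0 + 75) + 118*3 = 75 + 354 = 429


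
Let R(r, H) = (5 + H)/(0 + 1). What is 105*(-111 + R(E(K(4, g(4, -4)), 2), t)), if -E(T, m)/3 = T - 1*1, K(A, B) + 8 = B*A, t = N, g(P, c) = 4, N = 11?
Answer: -9975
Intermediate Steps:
t = 11
K(A, B) = -8 + A*B (K(A, B) = -8 + B*A = -8 + A*B)
E(T, m) = 3 - 3*T (E(T, m) = -3*(T - 1*1) = -3*(T - 1) = -3*(-1 + T) = 3 - 3*T)
R(r, H) = 5 + H (R(r, H) = (5 + H)/1 = (5 + H)*1 = 5 + H)
105*(-111 + R(E(K(4, g(4, -4)), 2), t)) = 105*(-111 + (5 + 11)) = 105*(-111 + 16) = 105*(-95) = -9975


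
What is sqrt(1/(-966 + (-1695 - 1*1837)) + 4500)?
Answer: sqrt(91044013502)/4498 ≈ 67.082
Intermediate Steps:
sqrt(1/(-966 + (-1695 - 1*1837)) + 4500) = sqrt(1/(-966 + (-1695 - 1837)) + 4500) = sqrt(1/(-966 - 3532) + 4500) = sqrt(1/(-4498) + 4500) = sqrt(-1/4498 + 4500) = sqrt(20240999/4498) = sqrt(91044013502)/4498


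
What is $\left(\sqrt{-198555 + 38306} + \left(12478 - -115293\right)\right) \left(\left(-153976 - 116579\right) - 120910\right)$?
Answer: $-50017874515 - 391465 i \sqrt{160249} \approx -5.0018 \cdot 10^{10} - 1.5671 \cdot 10^{8} i$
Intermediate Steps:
$\left(\sqrt{-198555 + 38306} + \left(12478 - -115293\right)\right) \left(\left(-153976 - 116579\right) - 120910\right) = \left(\sqrt{-160249} + \left(12478 + 115293\right)\right) \left(\left(-153976 - 116579\right) - 120910\right) = \left(i \sqrt{160249} + 127771\right) \left(-270555 - 120910\right) = \left(127771 + i \sqrt{160249}\right) \left(-391465\right) = -50017874515 - 391465 i \sqrt{160249}$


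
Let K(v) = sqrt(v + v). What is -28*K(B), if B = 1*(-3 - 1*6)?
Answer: -84*I*sqrt(2) ≈ -118.79*I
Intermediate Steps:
B = -9 (B = 1*(-3 - 6) = 1*(-9) = -9)
K(v) = sqrt(2)*sqrt(v) (K(v) = sqrt(2*v) = sqrt(2)*sqrt(v))
-28*K(B) = -28*sqrt(2)*sqrt(-9) = -28*sqrt(2)*3*I = -84*I*sqrt(2)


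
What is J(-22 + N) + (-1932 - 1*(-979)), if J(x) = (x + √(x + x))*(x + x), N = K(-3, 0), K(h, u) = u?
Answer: 15 - 88*I*√11 ≈ 15.0 - 291.86*I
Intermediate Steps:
N = 0
J(x) = 2*x*(x + √2*√x) (J(x) = (x + √(2*x))*(2*x) = (x + √2*√x)*(2*x) = 2*x*(x + √2*√x))
J(-22 + N) + (-1932 - 1*(-979)) = (2*(-22 + 0)² + 2*√2*(-22 + 0)^(3/2)) + (-1932 - 1*(-979)) = (2*(-22)² + 2*√2*(-22)^(3/2)) + (-1932 + 979) = (2*484 + 2*√2*(-22*I*√22)) - 953 = (968 - 88*I*√11) - 953 = 15 - 88*I*√11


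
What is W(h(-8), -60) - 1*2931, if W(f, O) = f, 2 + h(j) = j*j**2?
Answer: -3445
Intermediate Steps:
h(j) = -2 + j**3 (h(j) = -2 + j*j**2 = -2 + j**3)
W(h(-8), -60) - 1*2931 = (-2 + (-8)**3) - 1*2931 = (-2 - 512) - 2931 = -514 - 2931 = -3445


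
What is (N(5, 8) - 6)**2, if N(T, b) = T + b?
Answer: 49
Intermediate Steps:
(N(5, 8) - 6)**2 = ((5 + 8) - 6)**2 = (13 - 6)**2 = 7**2 = 49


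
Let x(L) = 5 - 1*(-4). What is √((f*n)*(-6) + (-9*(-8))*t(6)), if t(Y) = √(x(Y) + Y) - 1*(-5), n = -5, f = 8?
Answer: 2*√(150 + 18*√15) ≈ 29.645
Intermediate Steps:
x(L) = 9 (x(L) = 5 + 4 = 9)
t(Y) = 5 + √(9 + Y) (t(Y) = √(9 + Y) - 1*(-5) = √(9 + Y) + 5 = 5 + √(9 + Y))
√((f*n)*(-6) + (-9*(-8))*t(6)) = √((8*(-5))*(-6) + (-9*(-8))*(5 + √(9 + 6))) = √(-40*(-6) + 72*(5 + √15)) = √(240 + (360 + 72*√15)) = √(600 + 72*√15)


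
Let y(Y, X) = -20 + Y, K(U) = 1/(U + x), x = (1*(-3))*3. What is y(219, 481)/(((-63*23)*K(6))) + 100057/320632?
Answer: 112133299/154865256 ≈ 0.72407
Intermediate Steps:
x = -9 (x = -3*3 = -9)
K(U) = 1/(-9 + U) (K(U) = 1/(U - 9) = 1/(-9 + U))
y(219, 481)/(((-63*23)*K(6))) + 100057/320632 = (-20 + 219)/(((-63*23)/(-9 + 6))) + 100057/320632 = 199/((-1449/(-3))) + 100057*(1/320632) = 199/((-1449*(-⅓))) + 100057/320632 = 199/483 + 100057/320632 = 112133299/154865256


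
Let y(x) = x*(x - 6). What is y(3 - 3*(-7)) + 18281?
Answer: 18713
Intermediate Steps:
y(x) = x*(-6 + x)
y(3 - 3*(-7)) + 18281 = (3 - 3*(-7))*(-6 + (3 - 3*(-7))) + 18281 = (3 + 21)*(-6 + (3 + 21)) + 18281 = 24*(-6 + 24) + 18281 = 24*18 + 18281 = 432 + 18281 = 18713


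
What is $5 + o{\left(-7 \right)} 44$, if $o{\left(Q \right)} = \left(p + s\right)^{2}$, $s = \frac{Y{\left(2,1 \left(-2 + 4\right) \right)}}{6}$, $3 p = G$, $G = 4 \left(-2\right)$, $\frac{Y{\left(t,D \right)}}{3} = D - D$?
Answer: $\frac{2861}{9} \approx 317.89$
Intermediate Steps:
$Y{\left(t,D \right)} = 0$ ($Y{\left(t,D \right)} = 3 \left(D - D\right) = 3 \cdot 0 = 0$)
$G = -8$
$p = - \frac{8}{3}$ ($p = \frac{1}{3} \left(-8\right) = - \frac{8}{3} \approx -2.6667$)
$s = 0$ ($s = \frac{0}{6} = 0 \cdot \frac{1}{6} = 0$)
$o{\left(Q \right)} = \frac{64}{9}$ ($o{\left(Q \right)} = \left(- \frac{8}{3} + 0\right)^{2} = \left(- \frac{8}{3}\right)^{2} = \frac{64}{9}$)
$5 + o{\left(-7 \right)} 44 = 5 + \frac{64}{9} \cdot 44 = 5 + \frac{2816}{9} = \frac{2861}{9}$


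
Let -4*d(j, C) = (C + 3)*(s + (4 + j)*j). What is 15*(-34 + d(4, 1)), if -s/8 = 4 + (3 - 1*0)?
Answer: -150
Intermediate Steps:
s = -56 (s = -8*(4 + (3 - 1*0)) = -8*(4 + (3 + 0)) = -8*(4 + 3) = -8*7 = -56)
d(j, C) = -(-56 + j*(4 + j))*(3 + C)/4 (d(j, C) = -(C + 3)*(-56 + (4 + j)*j)/4 = -(3 + C)*(-56 + j*(4 + j))/4 = -(-56 + j*(4 + j))*(3 + C)/4)
15*(-34 + d(4, 1)) = 15*(-34 + (42 - 3*4 + 14*1 - ¾*4² - 1*1*4 - ¼*1*4²)) = 15*(-34 + (42 - 12 + 14 - ¾*16 - 4 - ¼*1*16)) = 15*(-34 + (42 - 12 + 14 - 12 - 4 - 4)) = 15*(-34 + 24) = 15*(-10) = -150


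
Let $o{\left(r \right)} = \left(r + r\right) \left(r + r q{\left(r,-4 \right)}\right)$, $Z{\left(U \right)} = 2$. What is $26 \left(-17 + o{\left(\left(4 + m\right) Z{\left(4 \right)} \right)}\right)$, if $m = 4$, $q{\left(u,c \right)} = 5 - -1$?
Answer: $92742$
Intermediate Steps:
$q{\left(u,c \right)} = 6$ ($q{\left(u,c \right)} = 5 + 1 = 6$)
$o{\left(r \right)} = 14 r^{2}$ ($o{\left(r \right)} = \left(r + r\right) \left(r + r 6\right) = 2 r \left(r + 6 r\right) = 2 r 7 r = 14 r^{2}$)
$26 \left(-17 + o{\left(\left(4 + m\right) Z{\left(4 \right)} \right)}\right) = 26 \left(-17 + 14 \left(\left(4 + 4\right) 2\right)^{2}\right) = 26 \left(-17 + 14 \left(8 \cdot 2\right)^{2}\right) = 26 \left(-17 + 14 \cdot 16^{2}\right) = 26 \left(-17 + 14 \cdot 256\right) = 26 \left(-17 + 3584\right) = 26 \cdot 3567 = 92742$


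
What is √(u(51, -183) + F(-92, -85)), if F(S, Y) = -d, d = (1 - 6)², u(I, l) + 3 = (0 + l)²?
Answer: √33461 ≈ 182.92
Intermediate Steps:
u(I, l) = -3 + l² (u(I, l) = -3 + (0 + l)² = -3 + l²)
d = 25 (d = (-5)² = 25)
F(S, Y) = -25 (F(S, Y) = -1*25 = -25)
√(u(51, -183) + F(-92, -85)) = √((-3 + (-183)²) - 25) = √((-3 + 33489) - 25) = √(33486 - 25) = √33461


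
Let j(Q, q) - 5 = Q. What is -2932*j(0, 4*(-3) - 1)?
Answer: -14660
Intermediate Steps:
j(Q, q) = 5 + Q
-2932*j(0, 4*(-3) - 1) = -2932*(5 + 0) = -2932*5 = -14660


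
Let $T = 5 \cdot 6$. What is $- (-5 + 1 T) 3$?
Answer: $-75$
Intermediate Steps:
$T = 30$
$- (-5 + 1 T) 3 = - (-5 + 1 \cdot 30) 3 = - (-5 + 30) 3 = \left(-1\right) 25 \cdot 3 = \left(-25\right) 3 = -75$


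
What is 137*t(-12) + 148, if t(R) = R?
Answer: -1496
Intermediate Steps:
137*t(-12) + 148 = 137*(-12) + 148 = -1644 + 148 = -1496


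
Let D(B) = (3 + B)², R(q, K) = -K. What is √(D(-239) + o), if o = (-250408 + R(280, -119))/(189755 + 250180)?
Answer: √10779449913224385/439935 ≈ 236.00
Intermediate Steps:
o = -250289/439935 (o = (-250408 - 1*(-119))/(189755 + 250180) = (-250408 + 119)/439935 = -250289*1/439935 = -250289/439935 ≈ -0.56892)
√(D(-239) + o) = √((3 - 239)² - 250289/439935) = √((-236)² - 250289/439935) = √(55696 - 250289/439935) = √(24502369471/439935) = √10779449913224385/439935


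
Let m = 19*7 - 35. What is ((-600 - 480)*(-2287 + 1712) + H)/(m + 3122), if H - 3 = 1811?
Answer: 311407/1610 ≈ 193.42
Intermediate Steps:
H = 1814 (H = 3 + 1811 = 1814)
m = 98 (m = 133 - 35 = 98)
((-600 - 480)*(-2287 + 1712) + H)/(m + 3122) = ((-600 - 480)*(-2287 + 1712) + 1814)/(98 + 3122) = (-1080*(-575) + 1814)/3220 = (621000 + 1814)*(1/3220) = 622814*(1/3220) = 311407/1610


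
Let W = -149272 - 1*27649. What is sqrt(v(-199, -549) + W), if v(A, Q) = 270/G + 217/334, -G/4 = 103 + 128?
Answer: I*sqrt(29254514867578)/12859 ≈ 420.62*I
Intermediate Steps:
G = -924 (G = -4*(103 + 128) = -4*231 = -924)
v(A, Q) = 4597/12859 (v(A, Q) = 270/(-924) + 217/334 = 270*(-1/924) + 217*(1/334) = -45/154 + 217/334 = 4597/12859)
W = -176921 (W = -149272 - 27649 = -176921)
sqrt(v(-199, -549) + W) = sqrt(4597/12859 - 176921) = sqrt(-2275022542/12859) = I*sqrt(29254514867578)/12859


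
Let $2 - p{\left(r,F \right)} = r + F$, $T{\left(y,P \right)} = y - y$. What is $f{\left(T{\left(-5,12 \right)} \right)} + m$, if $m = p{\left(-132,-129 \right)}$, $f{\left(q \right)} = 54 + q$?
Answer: $317$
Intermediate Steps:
$T{\left(y,P \right)} = 0$
$p{\left(r,F \right)} = 2 - F - r$ ($p{\left(r,F \right)} = 2 - \left(r + F\right) = 2 - \left(F + r\right) = 2 - F - r$)
$m = 263$ ($m = 2 - -129 - -132 = 2 + 129 + 132 = 263$)
$f{\left(T{\left(-5,12 \right)} \right)} + m = \left(54 + 0\right) + 263 = 54 + 263 = 317$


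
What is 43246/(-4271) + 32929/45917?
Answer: -108534519/11535971 ≈ -9.4084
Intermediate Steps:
43246/(-4271) + 32929/45917 = 43246*(-1/4271) + 32929*(1/45917) = -43246/4271 + 1937/2701 = -108534519/11535971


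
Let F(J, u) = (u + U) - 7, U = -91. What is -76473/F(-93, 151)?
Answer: -76473/53 ≈ -1442.9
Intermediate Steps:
F(J, u) = -98 + u (F(J, u) = (u - 91) - 7 = (-91 + u) - 7 = -98 + u)
-76473/F(-93, 151) = -76473/(-98 + 151) = -76473/53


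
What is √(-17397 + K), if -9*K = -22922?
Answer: I*√133651/3 ≈ 121.86*I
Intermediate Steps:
K = 22922/9 (K = -⅑*(-22922) = 22922/9 ≈ 2546.9)
√(-17397 + K) = √(-17397 + 22922/9) = √(-133651/9) = I*√133651/3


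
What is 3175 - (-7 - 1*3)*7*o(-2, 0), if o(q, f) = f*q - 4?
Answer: 2895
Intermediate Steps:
o(q, f) = -4 + f*q
3175 - (-7 - 1*3)*7*o(-2, 0) = 3175 - (-7 - 1*3)*7*(-4 + 0*(-2)) = 3175 - (-7 - 3)*7*(-4 + 0) = 3175 - (-10*7)*(-4) = 3175 - (-70)*(-4) = 3175 - 1*280 = 3175 - 280 = 2895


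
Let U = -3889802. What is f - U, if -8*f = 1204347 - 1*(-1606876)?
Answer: 28307193/8 ≈ 3.5384e+6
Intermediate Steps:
f = -2811223/8 (f = -(1204347 - 1*(-1606876))/8 = -(1204347 + 1606876)/8 = -⅛*2811223 = -2811223/8 ≈ -3.5140e+5)
f - U = -2811223/8 - 1*(-3889802) = -2811223/8 + 3889802 = 28307193/8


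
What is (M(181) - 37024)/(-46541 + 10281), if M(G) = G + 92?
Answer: 36751/36260 ≈ 1.0135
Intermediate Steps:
M(G) = 92 + G
(M(181) - 37024)/(-46541 + 10281) = ((92 + 181) - 37024)/(-46541 + 10281) = (273 - 37024)/(-36260) = -36751*(-1/36260) = 36751/36260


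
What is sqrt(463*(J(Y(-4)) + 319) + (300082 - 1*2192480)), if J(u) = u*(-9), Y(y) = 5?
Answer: 4*I*sqrt(110346) ≈ 1328.7*I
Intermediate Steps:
J(u) = -9*u
sqrt(463*(J(Y(-4)) + 319) + (300082 - 1*2192480)) = sqrt(463*(-9*5 + 319) + (300082 - 1*2192480)) = sqrt(463*(-45 + 319) + (300082 - 2192480)) = sqrt(463*274 - 1892398) = sqrt(126862 - 1892398) = sqrt(-1765536) = 4*I*sqrt(110346)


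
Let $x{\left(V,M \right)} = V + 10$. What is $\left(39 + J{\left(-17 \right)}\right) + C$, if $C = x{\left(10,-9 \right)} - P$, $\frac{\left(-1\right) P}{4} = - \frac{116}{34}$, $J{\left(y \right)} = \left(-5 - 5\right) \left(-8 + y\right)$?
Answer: $\frac{5021}{17} \approx 295.35$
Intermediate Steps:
$J{\left(y \right)} = 80 - 10 y$ ($J{\left(y \right)} = - 10 \left(-8 + y\right) = 80 - 10 y$)
$x{\left(V,M \right)} = 10 + V$
$P = \frac{232}{17}$ ($P = - 4 \left(- \frac{116}{34}\right) = - 4 \left(\left(-116\right) \frac{1}{34}\right) = \left(-4\right) \left(- \frac{58}{17}\right) = \frac{232}{17} \approx 13.647$)
$C = \frac{108}{17}$ ($C = \left(10 + 10\right) - \frac{232}{17} = 20 - \frac{232}{17} = \frac{108}{17} \approx 6.3529$)
$\left(39 + J{\left(-17 \right)}\right) + C = \left(39 + \left(80 - -170\right)\right) + \frac{108}{17} = \left(39 + \left(80 + 170\right)\right) + \frac{108}{17} = \left(39 + 250\right) + \frac{108}{17} = 289 + \frac{108}{17} = \frac{5021}{17}$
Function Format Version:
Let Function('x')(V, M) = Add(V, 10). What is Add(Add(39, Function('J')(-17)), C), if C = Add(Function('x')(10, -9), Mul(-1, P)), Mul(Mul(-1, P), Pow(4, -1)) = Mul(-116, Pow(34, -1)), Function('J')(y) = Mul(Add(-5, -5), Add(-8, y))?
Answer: Rational(5021, 17) ≈ 295.35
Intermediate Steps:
Function('J')(y) = Add(80, Mul(-10, y)) (Function('J')(y) = Mul(-10, Add(-8, y)) = Add(80, Mul(-10, y)))
Function('x')(V, M) = Add(10, V)
P = Rational(232, 17) (P = Mul(-4, Mul(-116, Pow(34, -1))) = Mul(-4, Mul(-116, Rational(1, 34))) = Mul(-4, Rational(-58, 17)) = Rational(232, 17) ≈ 13.647)
C = Rational(108, 17) (C = Add(Add(10, 10), Mul(-1, Rational(232, 17))) = Add(20, Rational(-232, 17)) = Rational(108, 17) ≈ 6.3529)
Add(Add(39, Function('J')(-17)), C) = Add(Add(39, Add(80, Mul(-10, -17))), Rational(108, 17)) = Add(Add(39, Add(80, 170)), Rational(108, 17)) = Add(Add(39, 250), Rational(108, 17)) = Add(289, Rational(108, 17)) = Rational(5021, 17)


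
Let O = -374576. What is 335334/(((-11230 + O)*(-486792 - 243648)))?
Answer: 55889/46968022440 ≈ 1.1899e-6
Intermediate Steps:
335334/(((-11230 + O)*(-486792 - 243648))) = 335334/(((-11230 - 374576)*(-486792 - 243648))) = 335334/((-385806*(-730440))) = 335334/281808134640 = 335334*(1/281808134640) = 55889/46968022440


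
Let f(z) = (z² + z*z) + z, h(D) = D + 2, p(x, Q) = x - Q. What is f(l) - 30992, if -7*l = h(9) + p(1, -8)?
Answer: -1517948/49 ≈ -30979.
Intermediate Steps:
h(D) = 2 + D
l = -20/7 (l = -((2 + 9) + (1 - 1*(-8)))/7 = -(11 + (1 + 8))/7 = -(11 + 9)/7 = -⅐*20 = -20/7 ≈ -2.8571)
f(z) = z + 2*z² (f(z) = (z² + z²) + z = 2*z² + z = z + 2*z²)
f(l) - 30992 = -20*(1 + 2*(-20/7))/7 - 30992 = -20*(1 - 40/7)/7 - 30992 = -20/7*(-33/7) - 30992 = 660/49 - 30992 = -1517948/49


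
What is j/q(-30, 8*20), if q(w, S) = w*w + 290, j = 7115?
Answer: 1423/238 ≈ 5.9790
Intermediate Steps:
q(w, S) = 290 + w² (q(w, S) = w² + 290 = 290 + w²)
j/q(-30, 8*20) = 7115/(290 + (-30)²) = 7115/(290 + 900) = 7115/1190 = 7115*(1/1190) = 1423/238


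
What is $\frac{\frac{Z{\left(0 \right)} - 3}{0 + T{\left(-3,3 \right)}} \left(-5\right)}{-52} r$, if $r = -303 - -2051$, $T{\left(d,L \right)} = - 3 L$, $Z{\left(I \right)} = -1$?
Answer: $\frac{8740}{117} \approx 74.701$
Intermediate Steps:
$r = 1748$ ($r = -303 + 2051 = 1748$)
$\frac{\frac{Z{\left(0 \right)} - 3}{0 + T{\left(-3,3 \right)}} \left(-5\right)}{-52} r = \frac{\frac{-1 - 3}{0 - 9} \left(-5\right)}{-52} \cdot 1748 = - \frac{4}{0 - 9} \left(-5\right) \left(- \frac{1}{52}\right) 1748 = - \frac{4}{-9} \left(-5\right) \left(- \frac{1}{52}\right) 1748 = \left(-4\right) \left(- \frac{1}{9}\right) \left(-5\right) \left(- \frac{1}{52}\right) 1748 = \frac{4}{9} \left(-5\right) \left(- \frac{1}{52}\right) 1748 = \left(- \frac{20}{9}\right) \left(- \frac{1}{52}\right) 1748 = \frac{5}{117} \cdot 1748 = \frac{8740}{117}$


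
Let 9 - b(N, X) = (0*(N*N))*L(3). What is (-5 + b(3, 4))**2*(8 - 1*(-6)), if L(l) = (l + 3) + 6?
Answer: 224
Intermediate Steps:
L(l) = 9 + l (L(l) = (3 + l) + 6 = 9 + l)
b(N, X) = 9 (b(N, X) = 9 - 0*(N*N)*(9 + 3) = 9 - 0*N**2*12 = 9 - 0*12 = 9 - 1*0 = 9 + 0 = 9)
(-5 + b(3, 4))**2*(8 - 1*(-6)) = (-5 + 9)**2*(8 - 1*(-6)) = 4**2*(8 + 6) = 16*14 = 224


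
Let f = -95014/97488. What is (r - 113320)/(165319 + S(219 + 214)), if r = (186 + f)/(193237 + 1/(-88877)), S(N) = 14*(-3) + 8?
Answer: -94865303505527416711/138367559322261889920 ≈ -0.68560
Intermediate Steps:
S(N) = -34 (S(N) = -42 + 8 = -34)
f = -47507/48744 (f = -95014*1/97488 = -47507/48744 ≈ -0.97462)
r = 801570731129/837145290390912 (r = (186 - 47507/48744)/(193237 + 1/(-88877)) = 9018877/(48744*(193237 - 1/88877)) = 9018877/(48744*(17174324848/88877)) = (9018877/48744)*(88877/17174324848) = 801570731129/837145290390912 ≈ 0.00095750)
(r - 113320)/(165319 + S(219 + 214)) = (801570731129/837145290390912 - 113320)/(165319 - 34) = -94865303505527416711/837145290390912/165285 = -94865303505527416711/837145290390912*1/165285 = -94865303505527416711/138367559322261889920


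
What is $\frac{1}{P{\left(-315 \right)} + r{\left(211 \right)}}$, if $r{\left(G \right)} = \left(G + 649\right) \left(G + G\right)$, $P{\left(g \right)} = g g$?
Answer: $\frac{1}{462145} \approx 2.1638 \cdot 10^{-6}$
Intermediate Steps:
$P{\left(g \right)} = g^{2}$
$r{\left(G \right)} = 2 G \left(649 + G\right)$ ($r{\left(G \right)} = \left(649 + G\right) 2 G = 2 G \left(649 + G\right)$)
$\frac{1}{P{\left(-315 \right)} + r{\left(211 \right)}} = \frac{1}{\left(-315\right)^{2} + 2 \cdot 211 \left(649 + 211\right)} = \frac{1}{99225 + 2 \cdot 211 \cdot 860} = \frac{1}{99225 + 362920} = \frac{1}{462145}$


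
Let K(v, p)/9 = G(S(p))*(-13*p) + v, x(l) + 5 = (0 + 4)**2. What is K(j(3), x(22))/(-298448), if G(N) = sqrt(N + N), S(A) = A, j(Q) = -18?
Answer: 81/149224 + 1287*sqrt(22)/298448 ≈ 0.020769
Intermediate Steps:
x(l) = 11 (x(l) = -5 + (0 + 4)**2 = -5 + 4**2 = -5 + 16 = 11)
G(N) = sqrt(2)*sqrt(N) (G(N) = sqrt(2*N) = sqrt(2)*sqrt(N))
K(v, p) = 9*v - 117*sqrt(2)*p**(3/2) (K(v, p) = 9*((sqrt(2)*sqrt(p))*(-13*p) + v) = 9*(-13*sqrt(2)*p**(3/2) + v) = 9*(v - 13*sqrt(2)*p**(3/2)) = 9*v - 117*sqrt(2)*p**(3/2))
K(j(3), x(22))/(-298448) = (9*(-18) - 117*sqrt(2)*11**(3/2))/(-298448) = (-162 - 117*sqrt(2)*11*sqrt(11))*(-1/298448) = (-162 - 1287*sqrt(22))*(-1/298448) = 81/149224 + 1287*sqrt(22)/298448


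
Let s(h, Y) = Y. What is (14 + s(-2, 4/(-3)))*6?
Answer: 76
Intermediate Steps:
(14 + s(-2, 4/(-3)))*6 = (14 + 4/(-3))*6 = (14 + 4*(-⅓))*6 = (14 - 4/3)*6 = (38/3)*6 = 76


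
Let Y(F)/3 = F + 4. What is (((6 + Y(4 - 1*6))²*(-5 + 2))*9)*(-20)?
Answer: 77760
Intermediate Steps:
Y(F) = 12 + 3*F (Y(F) = 3*(F + 4) = 3*(4 + F) = 12 + 3*F)
(((6 + Y(4 - 1*6))²*(-5 + 2))*9)*(-20) = (((6 + (12 + 3*(4 - 1*6)))²*(-5 + 2))*9)*(-20) = (((6 + (12 + 3*(4 - 6)))²*(-3))*9)*(-20) = (((6 + (12 + 3*(-2)))²*(-3))*9)*(-20) = (((6 + (12 - 6))²*(-3))*9)*(-20) = (((6 + 6)²*(-3))*9)*(-20) = ((12²*(-3))*9)*(-20) = ((144*(-3))*9)*(-20) = -432*9*(-20) = -3888*(-20) = 77760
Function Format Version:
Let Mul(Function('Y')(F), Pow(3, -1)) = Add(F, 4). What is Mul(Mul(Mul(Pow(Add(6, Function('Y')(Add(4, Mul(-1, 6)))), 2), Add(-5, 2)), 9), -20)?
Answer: 77760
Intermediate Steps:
Function('Y')(F) = Add(12, Mul(3, F)) (Function('Y')(F) = Mul(3, Add(F, 4)) = Mul(3, Add(4, F)) = Add(12, Mul(3, F)))
Mul(Mul(Mul(Pow(Add(6, Function('Y')(Add(4, Mul(-1, 6)))), 2), Add(-5, 2)), 9), -20) = Mul(Mul(Mul(Pow(Add(6, Add(12, Mul(3, Add(4, Mul(-1, 6))))), 2), Add(-5, 2)), 9), -20) = Mul(Mul(Mul(Pow(Add(6, Add(12, Mul(3, Add(4, -6)))), 2), -3), 9), -20) = Mul(Mul(Mul(Pow(Add(6, Add(12, Mul(3, -2))), 2), -3), 9), -20) = Mul(Mul(Mul(Pow(Add(6, Add(12, -6)), 2), -3), 9), -20) = Mul(Mul(Mul(Pow(Add(6, 6), 2), -3), 9), -20) = Mul(Mul(Mul(Pow(12, 2), -3), 9), -20) = Mul(Mul(Mul(144, -3), 9), -20) = Mul(Mul(-432, 9), -20) = Mul(-3888, -20) = 77760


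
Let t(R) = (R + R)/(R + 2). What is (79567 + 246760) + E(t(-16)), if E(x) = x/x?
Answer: 326328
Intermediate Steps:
t(R) = 2*R/(2 + R) (t(R) = (2*R)/(2 + R) = 2*R/(2 + R))
E(x) = 1
(79567 + 246760) + E(t(-16)) = (79567 + 246760) + 1 = 326327 + 1 = 326328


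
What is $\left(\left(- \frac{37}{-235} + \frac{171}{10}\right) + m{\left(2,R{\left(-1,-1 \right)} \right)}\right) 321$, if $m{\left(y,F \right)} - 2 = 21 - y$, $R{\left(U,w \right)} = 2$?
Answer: $\frac{5771901}{470} \approx 12281.0$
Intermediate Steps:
$m{\left(y,F \right)} = 23 - y$ ($m{\left(y,F \right)} = 2 - \left(-21 + y\right) = 23 - y$)
$\left(\left(- \frac{37}{-235} + \frac{171}{10}\right) + m{\left(2,R{\left(-1,-1 \right)} \right)}\right) 321 = \left(\left(- \frac{37}{-235} + \frac{171}{10}\right) + \left(23 - 2\right)\right) 321 = \left(\left(\left(-37\right) \left(- \frac{1}{235}\right) + 171 \cdot \frac{1}{10}\right) + \left(23 - 2\right)\right) 321 = \left(\left(\frac{37}{235} + \frac{171}{10}\right) + 21\right) 321 = \left(\frac{8111}{470} + 21\right) 321 = \frac{17981}{470} \cdot 321 = \frac{5771901}{470}$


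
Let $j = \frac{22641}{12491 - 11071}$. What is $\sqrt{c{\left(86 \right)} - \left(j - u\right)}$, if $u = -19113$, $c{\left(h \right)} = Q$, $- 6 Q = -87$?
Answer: $\frac{i \sqrt{9635591405}}{710} \approx 138.25 i$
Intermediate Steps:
$Q = \frac{29}{2}$ ($Q = \left(- \frac{1}{6}\right) \left(-87\right) = \frac{29}{2} \approx 14.5$)
$c{\left(h \right)} = \frac{29}{2}$
$j = \frac{22641}{1420} \approx 15.944$
$\sqrt{c{\left(86 \right)} - \left(j - u\right)} = \sqrt{\frac{29}{2} - \frac{27163101}{1420}} = \sqrt{- \frac{27142511}{1420}} = \frac{i \sqrt{9635591405}}{710}$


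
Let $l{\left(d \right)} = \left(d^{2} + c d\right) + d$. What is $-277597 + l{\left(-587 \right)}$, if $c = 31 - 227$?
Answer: $181437$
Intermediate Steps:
$c = -196$ ($c = 31 - 227 = -196$)
$l{\left(d \right)} = d^{2} - 195 d$ ($l{\left(d \right)} = \left(d^{2} - 196 d\right) + d = d^{2} - 195 d$)
$-277597 + l{\left(-587 \right)} = -277597 - 587 \left(-195 - 587\right) = -277597 - -459034 = -277597 + 459034 = 181437$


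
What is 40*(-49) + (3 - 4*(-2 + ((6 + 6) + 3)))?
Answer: -2009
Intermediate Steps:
40*(-49) + (3 - 4*(-2 + ((6 + 6) + 3))) = -1960 + (3 - 4*(-2 + (12 + 3))) = -1960 + (3 - 4*(-2 + 15)) = -1960 + (3 - 4*13) = -1960 + (3 - 52) = -1960 - 49 = -2009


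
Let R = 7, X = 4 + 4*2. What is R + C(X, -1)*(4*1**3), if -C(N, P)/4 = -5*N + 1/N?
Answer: 2897/3 ≈ 965.67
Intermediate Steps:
X = 12 (X = 4 + 8 = 12)
C(N, P) = -4/N + 20*N (C(N, P) = -4*(-5*N + 1/N) = -4*(1/N - 5*N) = -4/N + 20*N)
R + C(X, -1)*(4*1**3) = 7 + (-4/12 + 20*12)*(4*1**3) = 7 + (-4*1/12 + 240)*(4*1) = 7 + (-1/3 + 240)*4 = 7 + (719/3)*4 = 7 + 2876/3 = 2897/3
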